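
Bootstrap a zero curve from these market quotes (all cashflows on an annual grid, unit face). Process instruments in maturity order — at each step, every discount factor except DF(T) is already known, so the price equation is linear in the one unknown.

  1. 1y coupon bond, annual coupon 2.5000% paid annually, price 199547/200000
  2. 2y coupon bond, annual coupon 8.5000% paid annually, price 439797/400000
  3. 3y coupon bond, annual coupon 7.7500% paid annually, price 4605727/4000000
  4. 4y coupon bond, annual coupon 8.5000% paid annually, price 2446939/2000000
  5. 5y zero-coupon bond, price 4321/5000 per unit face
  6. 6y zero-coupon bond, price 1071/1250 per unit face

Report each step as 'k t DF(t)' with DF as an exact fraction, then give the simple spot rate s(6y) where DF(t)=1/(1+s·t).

step 1 [1y] bond c/1=1/40: DF=(199547/200000 − 1/40·(0))/(1+1/40) = 4867/5000 ≈ 0.973400
step 2 [2y] bond c/1=17/200: DF=(439797/400000 − 17/200·(0.973400))/(1+17/200) = 9371/10000 ≈ 0.937100
step 3 [3y] bond c/1=31/400: DF=(4605727/4000000 − 31/400·(0.973400+0.937100))/(1+31/400) = 582/625 ≈ 0.931200
step 4 [4y] bond c/1=17/200: DF=(2446939/2000000 − 17/200·(0.973400+0.937100+0.931200))/(1+17/200) = 181/200 ≈ 0.905000
step 5 [5y] zero: DF = P = 4321/5000 ≈ 0.864200
step 6 [6y] zero: DF = P = 1071/1250 ≈ 0.856800

1 1 4867/5000
2 2 9371/10000
3 3 582/625
4 4 181/200
5 5 4321/5000
6 6 1071/1250
s(6y) = (1/(1071/1250) − 1)/(6) = 179/6426 ≈ 2.7856%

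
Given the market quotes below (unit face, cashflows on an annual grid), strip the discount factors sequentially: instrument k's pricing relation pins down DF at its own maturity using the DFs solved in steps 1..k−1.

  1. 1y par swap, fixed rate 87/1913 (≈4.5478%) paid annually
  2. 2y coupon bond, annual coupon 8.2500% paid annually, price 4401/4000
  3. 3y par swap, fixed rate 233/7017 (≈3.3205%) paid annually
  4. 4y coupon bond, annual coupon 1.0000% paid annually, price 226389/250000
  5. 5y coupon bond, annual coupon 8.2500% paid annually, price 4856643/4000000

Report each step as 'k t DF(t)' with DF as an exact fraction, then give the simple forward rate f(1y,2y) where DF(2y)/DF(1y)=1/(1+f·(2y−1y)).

1 1 1913/2000
2 2 1887/2000
3 3 2267/2500
4 4 543/625
5 5 1683/2000
f(1y,2y) = ((1913/2000)/(1887/2000) − 1)/(1) = 26/1887 ≈ 1.3778%

step 1 [1y] swap r/1=87/1913: DF=(1 − 87/1913·(0))/(1+87/1913) = 1913/2000 ≈ 0.956500
step 2 [2y] bond c/1=33/400: DF=(4401/4000 − 33/400·(0.956500))/(1+33/400) = 1887/2000 ≈ 0.943500
step 3 [3y] swap r/1=233/7017: DF=(1 − 233/7017·(0.956500+0.943500))/(1+233/7017) = 2267/2500 ≈ 0.906800
step 4 [4y] bond c/1=1/100: DF=(226389/250000 − 1/100·(0.956500+0.943500+0.906800))/(1+1/100) = 543/625 ≈ 0.868800
step 5 [5y] bond c/1=33/400: DF=(4856643/4000000 − 33/400·(0.956500+0.943500+0.906800+0.868800))/(1+33/400) = 1683/2000 ≈ 0.841500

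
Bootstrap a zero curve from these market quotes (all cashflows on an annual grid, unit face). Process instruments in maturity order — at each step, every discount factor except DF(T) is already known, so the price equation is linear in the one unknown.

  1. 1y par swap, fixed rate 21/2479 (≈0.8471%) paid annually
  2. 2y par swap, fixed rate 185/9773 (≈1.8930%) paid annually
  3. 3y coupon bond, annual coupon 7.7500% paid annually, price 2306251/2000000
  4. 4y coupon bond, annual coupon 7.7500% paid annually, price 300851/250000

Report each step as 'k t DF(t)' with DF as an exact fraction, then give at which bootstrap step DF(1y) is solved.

1 1 2479/2500
2 2 963/1000
3 3 581/625
4 4 4547/5000
DF(1y) is solved at step 1

step 1 [1y] swap r/1=21/2479: DF=(1 − 21/2479·(0))/(1+21/2479) = 2479/2500 ≈ 0.991600
step 2 [2y] swap r/1=185/9773: DF=(1 − 185/9773·(0.991600))/(1+185/9773) = 963/1000 ≈ 0.963000
step 3 [3y] bond c/1=31/400: DF=(2306251/2000000 − 31/400·(0.991600+0.963000))/(1+31/400) = 581/625 ≈ 0.929600
step 4 [4y] bond c/1=31/400: DF=(300851/250000 − 31/400·(0.991600+0.963000+0.929600))/(1+31/400) = 4547/5000 ≈ 0.909400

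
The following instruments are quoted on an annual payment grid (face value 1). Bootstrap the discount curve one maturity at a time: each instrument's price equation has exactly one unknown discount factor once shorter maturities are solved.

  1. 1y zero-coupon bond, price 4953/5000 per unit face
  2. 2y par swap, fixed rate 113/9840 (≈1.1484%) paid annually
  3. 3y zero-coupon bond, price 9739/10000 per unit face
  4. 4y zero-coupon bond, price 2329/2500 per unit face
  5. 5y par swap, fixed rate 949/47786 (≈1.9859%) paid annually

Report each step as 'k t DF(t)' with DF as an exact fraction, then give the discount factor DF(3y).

step 1 [1y] zero: DF = P = 4953/5000 ≈ 0.990600
step 2 [2y] swap r/1=113/9840: DF=(1 − 113/9840·(0.990600))/(1+113/9840) = 4887/5000 ≈ 0.977400
step 3 [3y] zero: DF = P = 9739/10000 ≈ 0.973900
step 4 [4y] zero: DF = P = 2329/2500 ≈ 0.931600
step 5 [5y] swap r/1=949/47786: DF=(1 − 949/47786·(0.990600+0.977400+0.973900+0.931600))/(1+949/47786) = 9051/10000 ≈ 0.905100

1 1 4953/5000
2 2 4887/5000
3 3 9739/10000
4 4 2329/2500
5 5 9051/10000
DF(3y) = 9739/10000 ≈ 0.973900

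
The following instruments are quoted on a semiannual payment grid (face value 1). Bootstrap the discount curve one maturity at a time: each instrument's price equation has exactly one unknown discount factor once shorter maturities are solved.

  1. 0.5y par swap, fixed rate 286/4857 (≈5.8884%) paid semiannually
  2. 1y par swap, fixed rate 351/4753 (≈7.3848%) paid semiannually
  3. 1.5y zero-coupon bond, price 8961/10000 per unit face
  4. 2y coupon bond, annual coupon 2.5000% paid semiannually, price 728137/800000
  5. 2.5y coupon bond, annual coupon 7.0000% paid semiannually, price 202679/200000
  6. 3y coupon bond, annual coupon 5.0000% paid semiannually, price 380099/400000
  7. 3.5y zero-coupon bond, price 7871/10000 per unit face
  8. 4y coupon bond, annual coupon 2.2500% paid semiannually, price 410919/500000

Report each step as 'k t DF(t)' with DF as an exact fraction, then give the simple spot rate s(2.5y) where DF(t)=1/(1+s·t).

1 1/2 4857/5000
2 1 4649/5000
3 3/2 8961/10000
4 2 2161/2500
5 5/2 8553/10000
6 3 8169/10000
7 7/2 7871/10000
8 4 3723/5000
s(2.5y) = (1/(8553/10000) − 1)/(5/2) = 2894/42765 ≈ 6.7672%

step 1 [0.5y] swap r/2=143/4857: DF=(1 − 143/4857·(0))/(1+143/4857) = 4857/5000 ≈ 0.971400
step 2 [1y] swap r/2=351/9506: DF=(1 − 351/9506·(0.971400))/(1+351/9506) = 4649/5000 ≈ 0.929800
step 3 [1.5y] zero: DF = P = 8961/10000 ≈ 0.896100
step 4 [2y] bond c/2=1/80: DF=(728137/800000 − 1/80·(0.971400+0.929800+0.896100))/(1+1/80) = 2161/2500 ≈ 0.864400
step 5 [2.5y] bond c/2=7/200: DF=(202679/200000 − 7/200·(0.971400+0.929800+0.896100+0.864400))/(1+7/200) = 8553/10000 ≈ 0.855300
step 6 [3y] bond c/2=1/40: DF=(380099/400000 − 1/40·(0.971400+0.929800+0.896100+0.864400+0.855300))/(1+1/40) = 8169/10000 ≈ 0.816900
step 7 [3.5y] zero: DF = P = 7871/10000 ≈ 0.787100
step 8 [4y] bond c/2=9/800: DF=(410919/500000 − 9/800·(0.971400+0.929800+0.896100+0.864400+0.855300+0.816900+0.787100))/(1+9/800) = 3723/5000 ≈ 0.744600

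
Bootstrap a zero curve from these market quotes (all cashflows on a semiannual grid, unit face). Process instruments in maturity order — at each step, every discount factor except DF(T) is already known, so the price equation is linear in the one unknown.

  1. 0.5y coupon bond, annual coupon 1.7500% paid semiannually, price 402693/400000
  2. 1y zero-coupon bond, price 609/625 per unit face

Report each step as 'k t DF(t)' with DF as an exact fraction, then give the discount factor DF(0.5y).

step 1 [0.5y] bond c/2=7/800: DF=(402693/400000 − 7/800·(0))/(1+7/800) = 499/500 ≈ 0.998000
step 2 [1y] zero: DF = P = 609/625 ≈ 0.974400

1 1/2 499/500
2 1 609/625
DF(0.5y) = 499/500 ≈ 0.998000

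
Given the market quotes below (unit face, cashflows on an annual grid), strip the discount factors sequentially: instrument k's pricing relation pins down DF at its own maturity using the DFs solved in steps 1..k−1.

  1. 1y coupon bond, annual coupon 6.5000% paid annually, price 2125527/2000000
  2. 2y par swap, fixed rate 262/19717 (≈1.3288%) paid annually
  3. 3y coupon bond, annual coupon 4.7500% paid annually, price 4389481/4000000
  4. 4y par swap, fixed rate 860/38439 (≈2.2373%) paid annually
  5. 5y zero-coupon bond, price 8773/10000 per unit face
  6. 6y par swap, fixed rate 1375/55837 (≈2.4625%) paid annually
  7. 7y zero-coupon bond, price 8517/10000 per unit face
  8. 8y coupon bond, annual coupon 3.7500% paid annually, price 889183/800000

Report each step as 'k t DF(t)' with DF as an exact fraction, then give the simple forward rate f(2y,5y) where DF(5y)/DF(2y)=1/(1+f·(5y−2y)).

1 1 9979/10000
2 2 4869/5000
3 3 4791/5000
4 4 457/500
5 5 8773/10000
6 6 69/80
7 7 8517/10000
8 8 8387/10000
f(2y,5y) = ((4869/5000)/(8773/10000) − 1)/(3) = 965/26319 ≈ 3.6666%

step 1 [1y] bond c/1=13/200: DF=(2125527/2000000 − 13/200·(0))/(1+13/200) = 9979/10000 ≈ 0.997900
step 2 [2y] swap r/1=262/19717: DF=(1 − 262/19717·(0.997900))/(1+262/19717) = 4869/5000 ≈ 0.973800
step 3 [3y] bond c/1=19/400: DF=(4389481/4000000 − 19/400·(0.997900+0.973800))/(1+19/400) = 4791/5000 ≈ 0.958200
step 4 [4y] swap r/1=860/38439: DF=(1 − 860/38439·(0.997900+0.973800+0.958200))/(1+860/38439) = 457/500 ≈ 0.914000
step 5 [5y] zero: DF = P = 8773/10000 ≈ 0.877300
step 6 [6y] swap r/1=1375/55837: DF=(1 − 1375/55837·(0.997900+0.973800+0.958200+0.914000+0.877300))/(1+1375/55837) = 69/80 ≈ 0.862500
step 7 [7y] zero: DF = P = 8517/10000 ≈ 0.851700
step 8 [8y] bond c/1=3/80: DF=(889183/800000 − 3/80·(0.997900+0.973800+0.958200+0.914000+0.877300+0.862500+0.851700))/(1+3/80) = 8387/10000 ≈ 0.838700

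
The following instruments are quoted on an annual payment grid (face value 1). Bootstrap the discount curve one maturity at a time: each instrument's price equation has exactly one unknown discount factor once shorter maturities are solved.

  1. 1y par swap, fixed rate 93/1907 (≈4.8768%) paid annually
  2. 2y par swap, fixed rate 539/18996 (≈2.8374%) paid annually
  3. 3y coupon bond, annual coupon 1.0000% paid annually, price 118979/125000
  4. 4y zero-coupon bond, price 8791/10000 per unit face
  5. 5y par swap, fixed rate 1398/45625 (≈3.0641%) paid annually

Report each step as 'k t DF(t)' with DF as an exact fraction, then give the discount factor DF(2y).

1 1 1907/2000
2 2 9461/10000
3 3 2309/2500
4 4 8791/10000
5 5 4301/5000
DF(2y) = 9461/10000 ≈ 0.946100

step 1 [1y] swap r/1=93/1907: DF=(1 − 93/1907·(0))/(1+93/1907) = 1907/2000 ≈ 0.953500
step 2 [2y] swap r/1=539/18996: DF=(1 − 539/18996·(0.953500))/(1+539/18996) = 9461/10000 ≈ 0.946100
step 3 [3y] bond c/1=1/100: DF=(118979/125000 − 1/100·(0.953500+0.946100))/(1+1/100) = 2309/2500 ≈ 0.923600
step 4 [4y] zero: DF = P = 8791/10000 ≈ 0.879100
step 5 [5y] swap r/1=1398/45625: DF=(1 − 1398/45625·(0.953500+0.946100+0.923600+0.879100))/(1+1398/45625) = 4301/5000 ≈ 0.860200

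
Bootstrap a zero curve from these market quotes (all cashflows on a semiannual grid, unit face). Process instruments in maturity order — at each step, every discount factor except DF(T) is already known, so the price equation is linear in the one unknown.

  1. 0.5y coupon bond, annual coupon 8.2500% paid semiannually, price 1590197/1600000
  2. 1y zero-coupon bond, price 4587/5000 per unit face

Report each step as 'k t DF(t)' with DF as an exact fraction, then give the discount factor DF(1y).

step 1 [0.5y] bond c/2=33/800: DF=(1590197/1600000 − 33/800·(0))/(1+33/800) = 1909/2000 ≈ 0.954500
step 2 [1y] zero: DF = P = 4587/5000 ≈ 0.917400

1 1/2 1909/2000
2 1 4587/5000
DF(1y) = 4587/5000 ≈ 0.917400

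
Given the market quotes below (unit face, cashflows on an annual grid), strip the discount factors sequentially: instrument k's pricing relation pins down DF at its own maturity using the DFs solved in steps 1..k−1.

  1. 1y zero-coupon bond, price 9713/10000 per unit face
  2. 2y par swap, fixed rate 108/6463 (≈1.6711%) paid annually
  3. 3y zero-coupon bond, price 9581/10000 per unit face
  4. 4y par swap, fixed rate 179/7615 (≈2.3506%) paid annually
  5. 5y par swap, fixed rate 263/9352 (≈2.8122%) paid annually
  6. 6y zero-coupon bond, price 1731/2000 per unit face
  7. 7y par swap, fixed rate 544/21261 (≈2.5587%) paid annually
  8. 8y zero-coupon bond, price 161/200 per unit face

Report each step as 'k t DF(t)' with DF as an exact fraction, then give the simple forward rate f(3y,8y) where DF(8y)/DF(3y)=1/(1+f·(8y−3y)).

1 1 9713/10000
2 2 2419/2500
3 3 9581/10000
4 4 1821/2000
5 5 1737/2000
6 6 1731/2000
7 7 523/625
8 8 161/200
f(3y,8y) = ((9581/10000)/(161/200) − 1)/(5) = 1531/40250 ≈ 3.8037%

step 1 [1y] zero: DF = P = 9713/10000 ≈ 0.971300
step 2 [2y] swap r/1=108/6463: DF=(1 − 108/6463·(0.971300))/(1+108/6463) = 2419/2500 ≈ 0.967600
step 3 [3y] zero: DF = P = 9581/10000 ≈ 0.958100
step 4 [4y] swap r/1=179/7615: DF=(1 − 179/7615·(0.971300+0.967600+0.958100))/(1+179/7615) = 1821/2000 ≈ 0.910500
step 5 [5y] swap r/1=263/9352: DF=(1 − 263/9352·(0.971300+0.967600+0.958100+0.910500))/(1+263/9352) = 1737/2000 ≈ 0.868500
step 6 [6y] zero: DF = P = 1731/2000 ≈ 0.865500
step 7 [7y] swap r/1=544/21261: DF=(1 − 544/21261·(0.971300+0.967600+0.958100+0.910500+0.868500+0.865500))/(1+544/21261) = 523/625 ≈ 0.836800
step 8 [8y] zero: DF = P = 161/200 ≈ 0.805000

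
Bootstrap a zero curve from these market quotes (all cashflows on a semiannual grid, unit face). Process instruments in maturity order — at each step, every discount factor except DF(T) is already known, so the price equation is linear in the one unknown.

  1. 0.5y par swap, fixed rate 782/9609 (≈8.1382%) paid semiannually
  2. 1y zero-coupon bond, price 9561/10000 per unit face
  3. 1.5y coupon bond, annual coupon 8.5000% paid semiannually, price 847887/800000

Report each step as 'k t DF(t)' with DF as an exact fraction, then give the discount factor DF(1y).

step 1 [0.5y] swap r/2=391/9609: DF=(1 − 391/9609·(0))/(1+391/9609) = 9609/10000 ≈ 0.960900
step 2 [1y] zero: DF = P = 9561/10000 ≈ 0.956100
step 3 [1.5y] bond c/2=17/400: DF=(847887/800000 − 17/400·(0.960900+0.956100))/(1+17/400) = 1877/2000 ≈ 0.938500

1 1/2 9609/10000
2 1 9561/10000
3 3/2 1877/2000
DF(1y) = 9561/10000 ≈ 0.956100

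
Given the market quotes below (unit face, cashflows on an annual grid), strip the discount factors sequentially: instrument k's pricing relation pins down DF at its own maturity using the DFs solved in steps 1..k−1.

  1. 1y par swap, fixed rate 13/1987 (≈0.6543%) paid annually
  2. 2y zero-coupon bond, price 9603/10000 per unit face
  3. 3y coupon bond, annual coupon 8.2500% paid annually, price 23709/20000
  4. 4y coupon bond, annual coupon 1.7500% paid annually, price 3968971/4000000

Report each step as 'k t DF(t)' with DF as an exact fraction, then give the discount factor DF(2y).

1 1 1987/2000
2 2 9603/10000
3 3 4731/5000
4 4 9253/10000
DF(2y) = 9603/10000 ≈ 0.960300

step 1 [1y] swap r/1=13/1987: DF=(1 − 13/1987·(0))/(1+13/1987) = 1987/2000 ≈ 0.993500
step 2 [2y] zero: DF = P = 9603/10000 ≈ 0.960300
step 3 [3y] bond c/1=33/400: DF=(23709/20000 − 33/400·(0.993500+0.960300))/(1+33/400) = 4731/5000 ≈ 0.946200
step 4 [4y] bond c/1=7/400: DF=(3968971/4000000 − 7/400·(0.993500+0.960300+0.946200))/(1+7/400) = 9253/10000 ≈ 0.925300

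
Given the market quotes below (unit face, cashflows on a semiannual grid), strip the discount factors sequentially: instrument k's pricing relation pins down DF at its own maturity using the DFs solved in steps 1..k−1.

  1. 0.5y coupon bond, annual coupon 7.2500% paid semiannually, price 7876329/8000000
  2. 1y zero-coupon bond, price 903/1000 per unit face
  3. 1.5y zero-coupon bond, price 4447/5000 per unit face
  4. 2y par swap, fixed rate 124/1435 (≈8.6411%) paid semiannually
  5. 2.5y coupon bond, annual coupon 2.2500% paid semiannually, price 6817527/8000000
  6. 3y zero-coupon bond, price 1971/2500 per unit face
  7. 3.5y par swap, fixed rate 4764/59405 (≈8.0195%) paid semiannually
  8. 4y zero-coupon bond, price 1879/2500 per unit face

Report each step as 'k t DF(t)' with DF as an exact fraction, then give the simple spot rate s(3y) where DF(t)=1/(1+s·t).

step 1 [0.5y] bond c/2=29/800: DF=(7876329/8000000 − 29/800·(0))/(1+29/800) = 9501/10000 ≈ 0.950100
step 2 [1y] zero: DF = P = 903/1000 ≈ 0.903000
step 3 [1.5y] zero: DF = P = 4447/5000 ≈ 0.889400
step 4 [2y] swap r/2=62/1435: DF=(1 − 62/1435·(0.950100+0.903000+0.889400))/(1+62/1435) = 169/200 ≈ 0.845000
step 5 [2.5y] bond c/2=9/800: DF=(6817527/8000000 − 9/800·(0.950100+0.903000+0.889400+0.845000))/(1+9/800) = 2007/2500 ≈ 0.802800
step 6 [3y] zero: DF = P = 1971/2500 ≈ 0.788400
step 7 [3.5y] swap r/2=2382/59405: DF=(1 − 2382/59405·(0.950100+0.903000+0.889400+0.845000+0.802800+0.788400))/(1+2382/59405) = 3809/5000 ≈ 0.761800
step 8 [4y] zero: DF = P = 1879/2500 ≈ 0.751600

1 1/2 9501/10000
2 1 903/1000
3 3/2 4447/5000
4 2 169/200
5 5/2 2007/2500
6 3 1971/2500
7 7/2 3809/5000
8 4 1879/2500
s(3y) = (1/(1971/2500) − 1)/(3) = 529/5913 ≈ 8.9464%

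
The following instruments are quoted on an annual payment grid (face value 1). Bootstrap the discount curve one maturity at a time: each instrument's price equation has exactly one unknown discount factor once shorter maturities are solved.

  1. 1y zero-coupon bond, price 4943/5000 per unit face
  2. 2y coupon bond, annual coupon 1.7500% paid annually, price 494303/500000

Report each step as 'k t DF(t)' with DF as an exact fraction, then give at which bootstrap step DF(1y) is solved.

1 1 4943/5000
2 2 4773/5000
DF(1y) is solved at step 1

step 1 [1y] zero: DF = P = 4943/5000 ≈ 0.988600
step 2 [2y] bond c/1=7/400: DF=(494303/500000 − 7/400·(0.988600))/(1+7/400) = 4773/5000 ≈ 0.954600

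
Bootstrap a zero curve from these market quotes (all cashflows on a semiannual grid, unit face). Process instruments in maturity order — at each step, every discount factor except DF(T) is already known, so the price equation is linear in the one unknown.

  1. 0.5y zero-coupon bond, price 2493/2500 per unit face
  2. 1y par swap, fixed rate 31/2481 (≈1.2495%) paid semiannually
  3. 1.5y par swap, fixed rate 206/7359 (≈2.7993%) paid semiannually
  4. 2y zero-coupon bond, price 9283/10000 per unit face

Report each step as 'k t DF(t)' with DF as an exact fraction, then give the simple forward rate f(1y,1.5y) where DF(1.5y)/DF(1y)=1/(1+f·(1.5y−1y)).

1 1/2 2493/2500
2 1 2469/2500
3 3/2 2397/2500
4 2 9283/10000
f(1y,1.5y) = ((2469/2500)/(2397/2500) − 1)/(1/2) = 48/799 ≈ 6.0075%

step 1 [0.5y] zero: DF = P = 2493/2500 ≈ 0.997200
step 2 [1y] swap r/2=31/4962: DF=(1 − 31/4962·(0.997200))/(1+31/4962) = 2469/2500 ≈ 0.987600
step 3 [1.5y] swap r/2=103/7359: DF=(1 − 103/7359·(0.997200+0.987600))/(1+103/7359) = 2397/2500 ≈ 0.958800
step 4 [2y] zero: DF = P = 9283/10000 ≈ 0.928300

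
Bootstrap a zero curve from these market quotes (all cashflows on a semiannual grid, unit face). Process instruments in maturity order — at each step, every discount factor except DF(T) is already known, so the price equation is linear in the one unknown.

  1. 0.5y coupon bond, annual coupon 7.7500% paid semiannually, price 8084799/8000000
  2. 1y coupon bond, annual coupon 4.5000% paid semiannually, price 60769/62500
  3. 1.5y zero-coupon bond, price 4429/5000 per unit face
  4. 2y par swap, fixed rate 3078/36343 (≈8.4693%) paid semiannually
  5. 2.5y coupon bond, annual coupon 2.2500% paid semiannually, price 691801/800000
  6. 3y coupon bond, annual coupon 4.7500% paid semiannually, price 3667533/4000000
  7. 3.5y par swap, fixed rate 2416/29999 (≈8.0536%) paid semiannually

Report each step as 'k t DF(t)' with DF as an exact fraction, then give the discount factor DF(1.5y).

step 1 [0.5y] bond c/2=31/800: DF=(8084799/8000000 − 31/800·(0))/(1+31/800) = 9729/10000 ≈ 0.972900
step 2 [1y] bond c/2=9/400: DF=(60769/62500 − 9/400·(0.972900))/(1+9/400) = 1859/2000 ≈ 0.929500
step 3 [1.5y] zero: DF = P = 4429/5000 ≈ 0.885800
step 4 [2y] swap r/2=1539/36343: DF=(1 − 1539/36343·(0.972900+0.929500+0.885800))/(1+1539/36343) = 8461/10000 ≈ 0.846100
step 5 [2.5y] bond c/2=9/800: DF=(691801/800000 − 9/800·(0.972900+0.929500+0.885800+0.846100))/(1+9/800) = 8147/10000 ≈ 0.814700
step 6 [3y] bond c/2=19/800: DF=(3667533/4000000 − 19/800·(0.972900+0.929500+0.885800+0.846100+0.814700))/(1+19/800) = 1981/2500 ≈ 0.792400
step 7 [3.5y] swap r/2=1208/29999: DF=(1 − 1208/29999·(0.972900+0.929500+0.885800+0.846100+0.814700+0.792400))/(1+1208/29999) = 474/625 ≈ 0.758400

1 1/2 9729/10000
2 1 1859/2000
3 3/2 4429/5000
4 2 8461/10000
5 5/2 8147/10000
6 3 1981/2500
7 7/2 474/625
DF(1.5y) = 4429/5000 ≈ 0.885800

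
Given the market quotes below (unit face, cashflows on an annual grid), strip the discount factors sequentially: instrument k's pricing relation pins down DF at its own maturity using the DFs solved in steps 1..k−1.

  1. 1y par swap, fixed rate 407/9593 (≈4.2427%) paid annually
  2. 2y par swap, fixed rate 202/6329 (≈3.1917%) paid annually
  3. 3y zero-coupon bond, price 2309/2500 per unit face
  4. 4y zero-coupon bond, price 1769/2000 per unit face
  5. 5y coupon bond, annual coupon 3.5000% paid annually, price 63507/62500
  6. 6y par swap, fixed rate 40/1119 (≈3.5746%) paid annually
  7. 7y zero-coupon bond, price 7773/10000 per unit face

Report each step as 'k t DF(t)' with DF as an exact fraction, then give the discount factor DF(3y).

step 1 [1y] swap r/1=407/9593: DF=(1 − 407/9593·(0))/(1+407/9593) = 9593/10000 ≈ 0.959300
step 2 [2y] swap r/1=202/6329: DF=(1 − 202/6329·(0.959300))/(1+202/6329) = 4697/5000 ≈ 0.939400
step 3 [3y] zero: DF = P = 2309/2500 ≈ 0.923600
step 4 [4y] zero: DF = P = 1769/2000 ≈ 0.884500
step 5 [5y] bond c/1=7/200: DF=(63507/62500 − 7/200·(0.959300+0.939400+0.923600+0.884500))/(1+7/200) = 2141/2500 ≈ 0.856400
step 6 [6y] swap r/1=40/1119: DF=(1 − 40/1119·(0.959300+0.939400+0.923600+0.884500+0.856400))/(1+40/1119) = 101/125 ≈ 0.808000
step 7 [7y] zero: DF = P = 7773/10000 ≈ 0.777300

1 1 9593/10000
2 2 4697/5000
3 3 2309/2500
4 4 1769/2000
5 5 2141/2500
6 6 101/125
7 7 7773/10000
DF(3y) = 2309/2500 ≈ 0.923600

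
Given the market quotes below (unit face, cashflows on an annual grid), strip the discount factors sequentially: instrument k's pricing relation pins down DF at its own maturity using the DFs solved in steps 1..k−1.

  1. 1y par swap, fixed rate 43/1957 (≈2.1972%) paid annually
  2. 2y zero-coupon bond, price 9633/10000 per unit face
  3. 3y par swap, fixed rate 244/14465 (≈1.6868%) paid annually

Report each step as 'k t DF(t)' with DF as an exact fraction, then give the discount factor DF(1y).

step 1 [1y] swap r/1=43/1957: DF=(1 − 43/1957·(0))/(1+43/1957) = 1957/2000 ≈ 0.978500
step 2 [2y] zero: DF = P = 9633/10000 ≈ 0.963300
step 3 [3y] swap r/1=244/14465: DF=(1 − 244/14465·(0.978500+0.963300))/(1+244/14465) = 1189/1250 ≈ 0.951200

1 1 1957/2000
2 2 9633/10000
3 3 1189/1250
DF(1y) = 1957/2000 ≈ 0.978500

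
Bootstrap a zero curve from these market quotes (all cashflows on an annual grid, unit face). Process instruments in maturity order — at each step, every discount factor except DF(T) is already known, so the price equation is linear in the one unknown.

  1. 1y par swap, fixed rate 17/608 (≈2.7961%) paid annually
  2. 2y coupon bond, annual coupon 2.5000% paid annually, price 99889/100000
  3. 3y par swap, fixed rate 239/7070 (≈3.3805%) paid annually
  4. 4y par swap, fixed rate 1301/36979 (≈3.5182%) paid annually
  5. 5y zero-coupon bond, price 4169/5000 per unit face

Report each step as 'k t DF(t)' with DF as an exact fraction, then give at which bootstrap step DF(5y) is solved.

1 1 608/625
2 2 2377/2500
3 3 2261/2500
4 4 8699/10000
5 5 4169/5000
DF(5y) is solved at step 5

step 1 [1y] swap r/1=17/608: DF=(1 − 17/608·(0))/(1+17/608) = 608/625 ≈ 0.972800
step 2 [2y] bond c/1=1/40: DF=(99889/100000 − 1/40·(0.972800))/(1+1/40) = 2377/2500 ≈ 0.950800
step 3 [3y] swap r/1=239/7070: DF=(1 − 239/7070·(0.972800+0.950800))/(1+239/7070) = 2261/2500 ≈ 0.904400
step 4 [4y] swap r/1=1301/36979: DF=(1 − 1301/36979·(0.972800+0.950800+0.904400))/(1+1301/36979) = 8699/10000 ≈ 0.869900
step 5 [5y] zero: DF = P = 4169/5000 ≈ 0.833800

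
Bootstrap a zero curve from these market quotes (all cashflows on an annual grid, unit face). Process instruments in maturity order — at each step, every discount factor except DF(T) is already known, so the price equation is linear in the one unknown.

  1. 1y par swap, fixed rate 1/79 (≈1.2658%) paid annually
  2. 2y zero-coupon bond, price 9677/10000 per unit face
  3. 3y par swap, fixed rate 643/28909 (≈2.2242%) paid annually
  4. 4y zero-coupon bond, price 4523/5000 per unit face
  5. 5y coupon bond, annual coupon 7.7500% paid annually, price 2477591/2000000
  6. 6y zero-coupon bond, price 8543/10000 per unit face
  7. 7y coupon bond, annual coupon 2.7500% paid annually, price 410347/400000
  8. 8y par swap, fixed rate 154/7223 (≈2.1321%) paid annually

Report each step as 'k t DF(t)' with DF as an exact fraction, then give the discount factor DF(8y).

step 1 [1y] swap r/1=1/79: DF=(1 − 1/79·(0))/(1+1/79) = 79/80 ≈ 0.987500
step 2 [2y] zero: DF = P = 9677/10000 ≈ 0.967700
step 3 [3y] swap r/1=643/28909: DF=(1 − 643/28909·(0.987500+0.967700))/(1+643/28909) = 9357/10000 ≈ 0.935700
step 4 [4y] zero: DF = P = 4523/5000 ≈ 0.904600
step 5 [5y] bond c/1=31/400: DF=(2477591/2000000 − 31/400·(0.987500+0.967700+0.935700+0.904600))/(1+31/400) = 8767/10000 ≈ 0.876700
step 6 [6y] zero: DF = P = 8543/10000 ≈ 0.854300
step 7 [7y] bond c/1=11/400: DF=(410347/400000 − 11/400·(0.987500+0.967700+0.935700+0.904600+0.876700+0.854300))/(1+11/400) = 1701/2000 ≈ 0.850500
step 8 [8y] swap r/1=154/7223: DF=(1 − 154/7223·(0.987500+0.967700+0.935700+0.904600+0.876700+0.854300+0.850500))/(1+154/7223) = 423/500 ≈ 0.846000

1 1 79/80
2 2 9677/10000
3 3 9357/10000
4 4 4523/5000
5 5 8767/10000
6 6 8543/10000
7 7 1701/2000
8 8 423/500
DF(8y) = 423/500 ≈ 0.846000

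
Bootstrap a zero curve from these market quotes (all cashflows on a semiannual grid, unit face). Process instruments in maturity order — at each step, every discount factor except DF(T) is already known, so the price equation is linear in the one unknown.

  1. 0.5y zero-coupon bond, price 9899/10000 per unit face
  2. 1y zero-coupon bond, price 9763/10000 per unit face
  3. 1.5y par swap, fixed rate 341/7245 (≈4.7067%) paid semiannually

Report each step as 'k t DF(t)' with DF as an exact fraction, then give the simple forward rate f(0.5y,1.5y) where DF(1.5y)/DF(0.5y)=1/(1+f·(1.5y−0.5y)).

step 1 [0.5y] zero: DF = P = 9899/10000 ≈ 0.989900
step 2 [1y] zero: DF = P = 9763/10000 ≈ 0.976300
step 3 [1.5y] swap r/2=341/14490: DF=(1 − 341/14490·(0.989900+0.976300))/(1+341/14490) = 4659/5000 ≈ 0.931800

1 1/2 9899/10000
2 1 9763/10000
3 3/2 4659/5000
f(0.5y,1.5y) = ((9899/10000)/(4659/5000) − 1)/(1) = 581/9318 ≈ 6.2352%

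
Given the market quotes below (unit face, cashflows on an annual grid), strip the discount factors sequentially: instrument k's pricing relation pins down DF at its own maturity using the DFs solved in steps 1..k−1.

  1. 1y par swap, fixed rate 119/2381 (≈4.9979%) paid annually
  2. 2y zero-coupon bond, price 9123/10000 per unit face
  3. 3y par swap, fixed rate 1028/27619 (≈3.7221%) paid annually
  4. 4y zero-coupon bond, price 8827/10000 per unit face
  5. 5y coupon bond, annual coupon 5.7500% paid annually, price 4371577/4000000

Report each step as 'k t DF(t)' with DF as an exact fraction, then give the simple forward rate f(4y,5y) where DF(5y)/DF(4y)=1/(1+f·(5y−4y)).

1 1 2381/2500
2 2 9123/10000
3 3 2243/2500
4 4 8827/10000
5 5 8353/10000
f(4y,5y) = ((8827/10000)/(8353/10000) − 1)/(1) = 474/8353 ≈ 5.6746%

step 1 [1y] swap r/1=119/2381: DF=(1 − 119/2381·(0))/(1+119/2381) = 2381/2500 ≈ 0.952400
step 2 [2y] zero: DF = P = 9123/10000 ≈ 0.912300
step 3 [3y] swap r/1=1028/27619: DF=(1 − 1028/27619·(0.952400+0.912300))/(1+1028/27619) = 2243/2500 ≈ 0.897200
step 4 [4y] zero: DF = P = 8827/10000 ≈ 0.882700
step 5 [5y] bond c/1=23/400: DF=(4371577/4000000 − 23/400·(0.952400+0.912300+0.897200+0.882700))/(1+23/400) = 8353/10000 ≈ 0.835300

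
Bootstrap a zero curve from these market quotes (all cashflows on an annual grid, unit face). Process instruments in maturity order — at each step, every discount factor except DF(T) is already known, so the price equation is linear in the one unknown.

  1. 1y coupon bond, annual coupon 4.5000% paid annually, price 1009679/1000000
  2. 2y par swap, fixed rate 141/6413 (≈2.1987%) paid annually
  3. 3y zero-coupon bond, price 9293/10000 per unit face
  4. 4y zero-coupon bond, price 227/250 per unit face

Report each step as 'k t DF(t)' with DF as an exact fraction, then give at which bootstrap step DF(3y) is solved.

1 1 4831/5000
2 2 9577/10000
3 3 9293/10000
4 4 227/250
DF(3y) is solved at step 3

step 1 [1y] bond c/1=9/200: DF=(1009679/1000000 − 9/200·(0))/(1+9/200) = 4831/5000 ≈ 0.966200
step 2 [2y] swap r/1=141/6413: DF=(1 − 141/6413·(0.966200))/(1+141/6413) = 9577/10000 ≈ 0.957700
step 3 [3y] zero: DF = P = 9293/10000 ≈ 0.929300
step 4 [4y] zero: DF = P = 227/250 ≈ 0.908000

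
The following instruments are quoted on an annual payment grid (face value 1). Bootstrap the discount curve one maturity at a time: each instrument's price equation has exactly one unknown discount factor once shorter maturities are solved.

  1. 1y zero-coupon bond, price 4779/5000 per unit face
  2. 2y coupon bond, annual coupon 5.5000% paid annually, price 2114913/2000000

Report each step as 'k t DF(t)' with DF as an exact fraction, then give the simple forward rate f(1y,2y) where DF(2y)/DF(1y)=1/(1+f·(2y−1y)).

step 1 [1y] zero: DF = P = 4779/5000 ≈ 0.955800
step 2 [2y] bond c/1=11/200: DF=(2114913/2000000 − 11/200·(0.955800))/(1+11/200) = 381/400 ≈ 0.952500

1 1 4779/5000
2 2 381/400
f(1y,2y) = ((4779/5000)/(381/400) − 1)/(1) = 11/3175 ≈ 0.3465%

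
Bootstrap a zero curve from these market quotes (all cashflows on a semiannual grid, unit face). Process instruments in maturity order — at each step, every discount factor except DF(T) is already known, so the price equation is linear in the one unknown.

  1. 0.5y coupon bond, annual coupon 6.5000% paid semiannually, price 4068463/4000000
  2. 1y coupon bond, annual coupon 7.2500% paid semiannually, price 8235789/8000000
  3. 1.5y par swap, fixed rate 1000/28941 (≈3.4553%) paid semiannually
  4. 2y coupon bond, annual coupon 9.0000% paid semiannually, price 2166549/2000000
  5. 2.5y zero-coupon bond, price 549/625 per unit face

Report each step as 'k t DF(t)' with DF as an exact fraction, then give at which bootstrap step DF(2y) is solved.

step 1 [0.5y] bond c/2=13/400: DF=(4068463/4000000 − 13/400·(0))/(1+13/400) = 9851/10000 ≈ 0.985100
step 2 [1y] bond c/2=29/800: DF=(8235789/8000000 − 29/800·(0.985100))/(1+29/800) = 959/1000 ≈ 0.959000
step 3 [1.5y] swap r/2=500/28941: DF=(1 − 500/28941·(0.985100+0.959000))/(1+500/28941) = 19/20 ≈ 0.950000
step 4 [2y] bond c/2=9/200: DF=(2166549/2000000 − 9/200·(0.985100+0.959000+0.950000))/(1+9/200) = 114/125 ≈ 0.912000
step 5 [2.5y] zero: DF = P = 549/625 ≈ 0.878400

1 1/2 9851/10000
2 1 959/1000
3 3/2 19/20
4 2 114/125
5 5/2 549/625
DF(2y) is solved at step 4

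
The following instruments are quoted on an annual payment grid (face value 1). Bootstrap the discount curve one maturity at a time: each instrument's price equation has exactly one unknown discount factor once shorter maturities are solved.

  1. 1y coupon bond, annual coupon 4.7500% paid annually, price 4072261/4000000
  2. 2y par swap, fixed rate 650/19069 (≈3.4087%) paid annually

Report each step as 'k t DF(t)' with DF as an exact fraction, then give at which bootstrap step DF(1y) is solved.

step 1 [1y] bond c/1=19/400: DF=(4072261/4000000 − 19/400·(0))/(1+19/400) = 9719/10000 ≈ 0.971900
step 2 [2y] swap r/1=650/19069: DF=(1 − 650/19069·(0.971900))/(1+650/19069) = 187/200 ≈ 0.935000

1 1 9719/10000
2 2 187/200
DF(1y) is solved at step 1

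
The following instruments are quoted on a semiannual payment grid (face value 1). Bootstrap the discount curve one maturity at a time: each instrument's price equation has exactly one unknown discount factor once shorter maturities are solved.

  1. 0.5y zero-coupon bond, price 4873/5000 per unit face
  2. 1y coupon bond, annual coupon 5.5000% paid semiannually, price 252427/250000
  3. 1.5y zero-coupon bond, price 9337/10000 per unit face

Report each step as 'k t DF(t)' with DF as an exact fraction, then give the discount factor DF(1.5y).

1 1/2 4873/5000
2 1 4783/5000
3 3/2 9337/10000
DF(1.5y) = 9337/10000 ≈ 0.933700

step 1 [0.5y] zero: DF = P = 4873/5000 ≈ 0.974600
step 2 [1y] bond c/2=11/400: DF=(252427/250000 − 11/400·(0.974600))/(1+11/400) = 4783/5000 ≈ 0.956600
step 3 [1.5y] zero: DF = P = 9337/10000 ≈ 0.933700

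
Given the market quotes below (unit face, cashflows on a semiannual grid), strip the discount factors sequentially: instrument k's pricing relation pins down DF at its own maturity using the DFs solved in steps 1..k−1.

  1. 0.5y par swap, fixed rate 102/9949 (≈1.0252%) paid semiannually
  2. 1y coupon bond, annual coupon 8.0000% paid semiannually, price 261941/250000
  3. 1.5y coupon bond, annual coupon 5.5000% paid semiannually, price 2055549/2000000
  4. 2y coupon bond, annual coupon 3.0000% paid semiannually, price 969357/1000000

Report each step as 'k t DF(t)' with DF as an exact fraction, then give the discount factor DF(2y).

1 1/2 9949/10000
2 1 2423/2500
3 3/2 9477/10000
4 2 114/125
DF(2y) = 114/125 ≈ 0.912000

step 1 [0.5y] swap r/2=51/9949: DF=(1 − 51/9949·(0))/(1+51/9949) = 9949/10000 ≈ 0.994900
step 2 [1y] bond c/2=1/25: DF=(261941/250000 − 1/25·(0.994900))/(1+1/25) = 2423/2500 ≈ 0.969200
step 3 [1.5y] bond c/2=11/400: DF=(2055549/2000000 − 11/400·(0.994900+0.969200))/(1+11/400) = 9477/10000 ≈ 0.947700
step 4 [2y] bond c/2=3/200: DF=(969357/1000000 − 3/200·(0.994900+0.969200+0.947700))/(1+3/200) = 114/125 ≈ 0.912000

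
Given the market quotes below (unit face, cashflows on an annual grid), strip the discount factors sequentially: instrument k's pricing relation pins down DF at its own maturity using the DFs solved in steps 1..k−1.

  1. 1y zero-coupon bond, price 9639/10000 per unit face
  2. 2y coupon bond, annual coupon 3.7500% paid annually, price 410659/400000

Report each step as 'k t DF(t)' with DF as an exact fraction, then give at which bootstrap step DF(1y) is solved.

step 1 [1y] zero: DF = P = 9639/10000 ≈ 0.963900
step 2 [2y] bond c/1=3/80: DF=(410659/400000 − 3/80·(0.963900))/(1+3/80) = 9547/10000 ≈ 0.954700

1 1 9639/10000
2 2 9547/10000
DF(1y) is solved at step 1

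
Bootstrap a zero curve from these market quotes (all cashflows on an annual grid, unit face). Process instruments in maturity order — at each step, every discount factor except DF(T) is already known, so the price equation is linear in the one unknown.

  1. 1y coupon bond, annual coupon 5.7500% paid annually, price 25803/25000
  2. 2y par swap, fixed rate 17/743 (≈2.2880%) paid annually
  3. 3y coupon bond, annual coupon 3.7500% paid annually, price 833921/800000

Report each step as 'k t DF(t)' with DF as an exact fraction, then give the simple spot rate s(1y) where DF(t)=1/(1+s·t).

step 1 [1y] bond c/1=23/400: DF=(25803/25000 − 23/400·(0))/(1+23/400) = 122/125 ≈ 0.976000
step 2 [2y] swap r/1=17/743: DF=(1 − 17/743·(0.976000))/(1+17/743) = 4779/5000 ≈ 0.955800
step 3 [3y] bond c/1=3/80: DF=(833921/800000 − 3/80·(0.976000+0.955800))/(1+3/80) = 9349/10000 ≈ 0.934900

1 1 122/125
2 2 4779/5000
3 3 9349/10000
s(1y) = (1/(122/125) − 1)/(1) = 3/122 ≈ 2.4590%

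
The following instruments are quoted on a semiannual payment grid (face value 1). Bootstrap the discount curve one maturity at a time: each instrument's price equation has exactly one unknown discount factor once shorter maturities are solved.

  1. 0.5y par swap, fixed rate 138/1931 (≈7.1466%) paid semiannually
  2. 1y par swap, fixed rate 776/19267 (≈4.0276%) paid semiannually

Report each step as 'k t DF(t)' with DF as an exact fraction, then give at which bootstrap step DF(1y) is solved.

step 1 [0.5y] swap r/2=69/1931: DF=(1 − 69/1931·(0))/(1+69/1931) = 1931/2000 ≈ 0.965500
step 2 [1y] swap r/2=388/19267: DF=(1 − 388/19267·(0.965500))/(1+388/19267) = 2403/2500 ≈ 0.961200

1 1/2 1931/2000
2 1 2403/2500
DF(1y) is solved at step 2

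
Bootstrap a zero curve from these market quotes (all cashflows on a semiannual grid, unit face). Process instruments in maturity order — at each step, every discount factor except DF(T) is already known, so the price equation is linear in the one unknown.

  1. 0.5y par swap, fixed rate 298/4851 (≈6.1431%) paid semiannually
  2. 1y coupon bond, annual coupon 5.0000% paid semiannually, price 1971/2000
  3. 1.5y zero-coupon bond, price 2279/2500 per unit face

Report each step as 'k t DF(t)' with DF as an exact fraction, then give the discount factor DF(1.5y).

step 1 [0.5y] swap r/2=149/4851: DF=(1 − 149/4851·(0))/(1+149/4851) = 4851/5000 ≈ 0.970200
step 2 [1y] bond c/2=1/40: DF=(1971/2000 − 1/40·(0.970200))/(1+1/40) = 4689/5000 ≈ 0.937800
step 3 [1.5y] zero: DF = P = 2279/2500 ≈ 0.911600

1 1/2 4851/5000
2 1 4689/5000
3 3/2 2279/2500
DF(1.5y) = 2279/2500 ≈ 0.911600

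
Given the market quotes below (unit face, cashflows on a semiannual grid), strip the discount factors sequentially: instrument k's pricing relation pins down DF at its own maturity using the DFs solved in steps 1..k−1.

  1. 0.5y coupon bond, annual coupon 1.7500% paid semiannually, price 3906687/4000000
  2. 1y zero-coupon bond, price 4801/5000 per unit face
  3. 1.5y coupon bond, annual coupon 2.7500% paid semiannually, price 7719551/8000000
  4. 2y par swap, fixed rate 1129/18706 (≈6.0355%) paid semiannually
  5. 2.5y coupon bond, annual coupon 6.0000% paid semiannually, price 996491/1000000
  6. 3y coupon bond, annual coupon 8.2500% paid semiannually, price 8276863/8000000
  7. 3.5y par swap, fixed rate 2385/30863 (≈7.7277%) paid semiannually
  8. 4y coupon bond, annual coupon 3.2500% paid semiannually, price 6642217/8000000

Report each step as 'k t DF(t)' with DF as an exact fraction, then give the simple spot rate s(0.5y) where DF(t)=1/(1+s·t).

1 1/2 4841/5000
2 1 4801/5000
3 3/2 9257/10000
4 2 8871/10000
5 5/2 1717/2000
6 3 4057/5000
7 7/2 1523/2000
8 4 7183/10000
s(0.5y) = (1/(4841/5000) − 1)/(1/2) = 318/4841 ≈ 6.5689%

step 1 [0.5y] bond c/2=7/800: DF=(3906687/4000000 − 7/800·(0))/(1+7/800) = 4841/5000 ≈ 0.968200
step 2 [1y] zero: DF = P = 4801/5000 ≈ 0.960200
step 3 [1.5y] bond c/2=11/800: DF=(7719551/8000000 − 11/800·(0.968200+0.960200))/(1+11/800) = 9257/10000 ≈ 0.925700
step 4 [2y] swap r/2=1129/37412: DF=(1 − 1129/37412·(0.968200+0.960200+0.925700))/(1+1129/37412) = 8871/10000 ≈ 0.887100
step 5 [2.5y] bond c/2=3/100: DF=(996491/1000000 − 3/100·(0.968200+0.960200+0.925700+0.887100))/(1+3/100) = 1717/2000 ≈ 0.858500
step 6 [3y] bond c/2=33/800: DF=(8276863/8000000 − 33/800·(0.968200+0.960200+0.925700+0.887100+0.858500))/(1+33/800) = 4057/5000 ≈ 0.811400
step 7 [3.5y] swap r/2=2385/61726: DF=(1 − 2385/61726·(0.968200+0.960200+0.925700+0.887100+0.858500+0.811400))/(1+2385/61726) = 1523/2000 ≈ 0.761500
step 8 [4y] bond c/2=13/800: DF=(6642217/8000000 − 13/800·(0.968200+0.960200+0.925700+0.887100+0.858500+0.811400+0.761500))/(1+13/800) = 7183/10000 ≈ 0.718300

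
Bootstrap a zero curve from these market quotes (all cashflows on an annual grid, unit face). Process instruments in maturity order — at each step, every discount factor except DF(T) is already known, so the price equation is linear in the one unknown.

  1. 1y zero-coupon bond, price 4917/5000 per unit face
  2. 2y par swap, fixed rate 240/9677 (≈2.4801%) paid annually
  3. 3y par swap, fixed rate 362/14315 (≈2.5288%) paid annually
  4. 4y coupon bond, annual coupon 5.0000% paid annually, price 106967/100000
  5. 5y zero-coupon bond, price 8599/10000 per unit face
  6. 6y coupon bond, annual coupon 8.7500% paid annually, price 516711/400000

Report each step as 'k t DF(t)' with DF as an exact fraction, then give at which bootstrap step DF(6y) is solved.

step 1 [1y] zero: DF = P = 4917/5000 ≈ 0.983400
step 2 [2y] swap r/1=240/9677: DF=(1 − 240/9677·(0.983400))/(1+240/9677) = 119/125 ≈ 0.952000
step 3 [3y] swap r/1=362/14315: DF=(1 − 362/14315·(0.983400+0.952000))/(1+362/14315) = 2319/2500 ≈ 0.927600
step 4 [4y] bond c/1=1/20: DF=(106967/100000 − 1/20·(0.983400+0.952000+0.927600))/(1+1/20) = 1103/1250 ≈ 0.882400
step 5 [5y] zero: DF = P = 8599/10000 ≈ 0.859900
step 6 [6y] bond c/1=7/80: DF=(516711/400000 − 7/80·(0.983400+0.952000+0.927600+0.882400+0.859900))/(1+7/80) = 8173/10000 ≈ 0.817300

1 1 4917/5000
2 2 119/125
3 3 2319/2500
4 4 1103/1250
5 5 8599/10000
6 6 8173/10000
DF(6y) is solved at step 6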